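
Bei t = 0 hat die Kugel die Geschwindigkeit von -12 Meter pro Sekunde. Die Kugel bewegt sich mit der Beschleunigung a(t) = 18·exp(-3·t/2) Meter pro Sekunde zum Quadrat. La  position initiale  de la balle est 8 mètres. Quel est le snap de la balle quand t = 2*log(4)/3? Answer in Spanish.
Partiendo de la aceleración a(t) = 18·exp(-3·t/2), tomamos 2 derivadas. La derivada de la aceleración da la sacudida: j(t) = -27·exp(-3·t/2). La derivada de la sacudida da el snap: s(t) = 81·exp(-3·t/2)/2. Tenemos el snap s(t) = 81·exp(-3·t/2)/2. Sustituyendo t = 2*log(4)/3: s(2*log(4)/3) = 81/8.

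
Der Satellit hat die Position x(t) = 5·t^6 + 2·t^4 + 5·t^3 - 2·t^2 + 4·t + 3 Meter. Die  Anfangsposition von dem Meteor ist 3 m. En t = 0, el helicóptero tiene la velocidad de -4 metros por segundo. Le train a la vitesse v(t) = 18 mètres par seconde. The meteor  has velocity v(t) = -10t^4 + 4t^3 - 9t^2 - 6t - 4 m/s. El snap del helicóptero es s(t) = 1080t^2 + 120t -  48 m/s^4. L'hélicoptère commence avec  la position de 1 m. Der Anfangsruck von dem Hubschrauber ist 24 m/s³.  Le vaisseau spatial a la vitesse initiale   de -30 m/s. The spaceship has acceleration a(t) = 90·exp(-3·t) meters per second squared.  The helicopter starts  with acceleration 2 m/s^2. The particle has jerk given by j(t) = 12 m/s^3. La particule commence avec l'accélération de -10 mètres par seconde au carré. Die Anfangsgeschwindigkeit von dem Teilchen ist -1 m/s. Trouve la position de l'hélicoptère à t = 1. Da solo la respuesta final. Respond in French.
La réponse est 4.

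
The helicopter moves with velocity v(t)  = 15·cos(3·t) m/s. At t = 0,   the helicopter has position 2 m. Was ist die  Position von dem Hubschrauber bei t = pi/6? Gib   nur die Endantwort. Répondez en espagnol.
x(pi/6) = 7.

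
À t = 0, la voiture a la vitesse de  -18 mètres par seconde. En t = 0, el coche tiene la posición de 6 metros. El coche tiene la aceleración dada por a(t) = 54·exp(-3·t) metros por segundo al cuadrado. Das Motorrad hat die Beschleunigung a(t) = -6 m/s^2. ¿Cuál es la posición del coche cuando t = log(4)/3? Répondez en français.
Nous devons intégrer notre équation de l'accélération a(t) = 54·exp(-3·t) 2 fois. L'intégrale de l'accélération est la vitesse. En utilisant v(0) = -18, nous obtenons v(t) = -18·exp(-3·t). L'intégrale de la vitesse, avec x(0) = 6, donne la position: x(t) = 6·exp(-3·t). Nous avons la position x(t) = 6·exp(-3·t). En substituant t = log(4)/3: x(log(4)/3) = 3/2.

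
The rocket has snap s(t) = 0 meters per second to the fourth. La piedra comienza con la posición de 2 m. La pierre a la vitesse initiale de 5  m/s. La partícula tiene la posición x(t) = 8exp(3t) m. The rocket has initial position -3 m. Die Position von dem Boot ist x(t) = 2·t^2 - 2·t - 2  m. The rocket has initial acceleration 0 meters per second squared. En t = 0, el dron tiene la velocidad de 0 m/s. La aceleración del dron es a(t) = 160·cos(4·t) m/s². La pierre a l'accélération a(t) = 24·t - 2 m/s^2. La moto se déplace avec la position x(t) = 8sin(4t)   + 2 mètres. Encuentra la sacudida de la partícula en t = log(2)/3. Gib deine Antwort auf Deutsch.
Ausgehend von der Position x(t) = 8·exp(3·t), nehmen wir 3 Ableitungen. Durch Ableiten von der Position erhalten wir die Geschwindigkeit: v(t) = 24·exp(3·t). Die Ableitung von der Geschwindigkeit ergibt die Beschleunigung: a(t) = 72·exp(3·t). Durch Ableiten von der Beschleunigung erhalten wir den Ruck: j(t) = 216·exp(3·t). Mit j(t) = 216·exp(3·t) und Einsetzen von t = log(2)/3, finden wir j = 432.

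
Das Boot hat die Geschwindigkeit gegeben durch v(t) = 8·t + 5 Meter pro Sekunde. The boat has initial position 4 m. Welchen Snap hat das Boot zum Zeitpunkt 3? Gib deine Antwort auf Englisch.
We must differentiate our velocity equation v(t) = 8·t + 5 3 times. The derivative of velocity gives acceleration: a(t) = 8. The derivative of acceleration gives jerk: j(t) = 0. The derivative of jerk gives snap: s(t) = 0. Using s(t) = 0 and substituting t = 3, we find s = 0.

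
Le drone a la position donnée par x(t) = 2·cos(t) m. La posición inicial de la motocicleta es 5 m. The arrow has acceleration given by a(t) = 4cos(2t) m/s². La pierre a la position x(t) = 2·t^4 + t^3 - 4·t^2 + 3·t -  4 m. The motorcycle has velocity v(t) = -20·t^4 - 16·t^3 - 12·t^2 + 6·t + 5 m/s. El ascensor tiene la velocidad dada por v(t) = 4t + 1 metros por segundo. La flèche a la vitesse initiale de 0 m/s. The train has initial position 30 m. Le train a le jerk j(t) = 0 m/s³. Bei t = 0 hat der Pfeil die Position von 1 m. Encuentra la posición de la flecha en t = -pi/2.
Debemos encontrar la antiderivada de nuestra ecuación de la aceleración a(t) = 4·cos(2·t) 2 veces. Integrando la aceleración y usando la condición inicial v(0) = 0, obtenemos v(t) = 2·sin(2·t). Tomando ∫v(t)dt y aplicando x(0) = 1, encontramos x(t) = 2 - cos(2·t). Tenemos la posición x(t) = 2 - cos(2·t). Sustituyendo t = -pi/2: x(-pi/2) = 3.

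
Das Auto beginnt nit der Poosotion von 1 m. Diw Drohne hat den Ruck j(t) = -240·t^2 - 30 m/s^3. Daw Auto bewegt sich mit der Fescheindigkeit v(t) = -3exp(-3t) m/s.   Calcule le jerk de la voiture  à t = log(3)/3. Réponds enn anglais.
Starting from velocity v(t) = -3·exp(-3·t), we take 2 derivatives. Differentiating velocity, we get acceleration: a(t) = 9·exp(-3·t). Differentiating acceleration, we get jerk: j(t) = -27·exp(-3·t). From the given jerk equation j(t) = -27·exp(-3·t), we substitute t = log(3)/3 to get j = -9.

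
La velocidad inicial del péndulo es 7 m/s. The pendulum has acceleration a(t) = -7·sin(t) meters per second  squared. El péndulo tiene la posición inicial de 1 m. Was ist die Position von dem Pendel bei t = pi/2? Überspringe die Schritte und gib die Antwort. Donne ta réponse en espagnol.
x(pi/2) = 8.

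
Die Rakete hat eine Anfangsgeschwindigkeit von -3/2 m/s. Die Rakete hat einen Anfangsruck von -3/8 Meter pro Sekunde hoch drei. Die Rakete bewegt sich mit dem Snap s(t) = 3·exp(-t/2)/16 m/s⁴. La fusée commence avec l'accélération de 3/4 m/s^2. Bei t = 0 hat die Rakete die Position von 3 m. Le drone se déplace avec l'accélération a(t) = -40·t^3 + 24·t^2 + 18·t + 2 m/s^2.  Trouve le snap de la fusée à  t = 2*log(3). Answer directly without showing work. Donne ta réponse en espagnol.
En t = 2*log(3), s = 1/16.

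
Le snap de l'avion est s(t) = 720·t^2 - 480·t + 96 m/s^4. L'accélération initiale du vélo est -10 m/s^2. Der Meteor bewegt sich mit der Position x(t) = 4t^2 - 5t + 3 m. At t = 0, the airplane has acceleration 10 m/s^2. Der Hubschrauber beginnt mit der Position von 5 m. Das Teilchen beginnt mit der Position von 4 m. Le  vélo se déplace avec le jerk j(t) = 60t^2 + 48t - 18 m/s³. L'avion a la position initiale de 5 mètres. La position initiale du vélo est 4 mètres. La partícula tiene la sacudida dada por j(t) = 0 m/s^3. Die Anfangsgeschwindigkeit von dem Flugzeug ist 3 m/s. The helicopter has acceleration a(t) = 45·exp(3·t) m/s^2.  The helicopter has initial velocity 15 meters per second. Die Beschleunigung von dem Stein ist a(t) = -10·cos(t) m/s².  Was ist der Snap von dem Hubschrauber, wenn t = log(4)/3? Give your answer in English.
We must differentiate our acceleration equation a(t) = 45·exp(3·t) 2 times. Taking d/dt of a(t), we find j(t) = 135·exp(3·t). The derivative of jerk gives snap: s(t) = 405·exp(3·t). Using s(t) = 405·exp(3·t) and substituting t = log(4)/3, we find s = 1620.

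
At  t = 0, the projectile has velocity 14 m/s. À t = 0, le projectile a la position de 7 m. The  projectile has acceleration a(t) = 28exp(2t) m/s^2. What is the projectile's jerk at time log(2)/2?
We must differentiate our acceleration equation a(t) = 28·exp(2·t) 1 time. Taking d/dt of a(t), we find j(t) = 56·exp(2·t). Using j(t) = 56·exp(2·t) and substituting t = log(2)/2, we find j = 112.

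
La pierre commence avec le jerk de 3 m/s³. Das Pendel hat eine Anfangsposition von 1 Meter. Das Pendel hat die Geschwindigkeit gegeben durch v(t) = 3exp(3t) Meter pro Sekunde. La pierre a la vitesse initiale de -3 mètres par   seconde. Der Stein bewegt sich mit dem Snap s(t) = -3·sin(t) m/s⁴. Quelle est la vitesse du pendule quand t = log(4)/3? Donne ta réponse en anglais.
From the given velocity equation v(t) = 3·exp(3·t), we substitute t = log(4)/3 to get v = 12.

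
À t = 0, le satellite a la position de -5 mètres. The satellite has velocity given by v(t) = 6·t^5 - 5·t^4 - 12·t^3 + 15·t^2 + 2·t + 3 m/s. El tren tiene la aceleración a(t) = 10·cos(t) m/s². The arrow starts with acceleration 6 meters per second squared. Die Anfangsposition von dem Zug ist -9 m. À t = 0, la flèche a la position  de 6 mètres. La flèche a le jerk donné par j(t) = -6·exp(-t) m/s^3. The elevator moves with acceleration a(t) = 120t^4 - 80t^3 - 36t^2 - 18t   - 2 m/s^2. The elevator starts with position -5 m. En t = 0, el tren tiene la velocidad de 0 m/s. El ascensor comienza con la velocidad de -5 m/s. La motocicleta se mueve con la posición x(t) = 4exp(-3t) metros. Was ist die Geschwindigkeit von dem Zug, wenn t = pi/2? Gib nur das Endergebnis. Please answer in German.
Die Antwort ist 10.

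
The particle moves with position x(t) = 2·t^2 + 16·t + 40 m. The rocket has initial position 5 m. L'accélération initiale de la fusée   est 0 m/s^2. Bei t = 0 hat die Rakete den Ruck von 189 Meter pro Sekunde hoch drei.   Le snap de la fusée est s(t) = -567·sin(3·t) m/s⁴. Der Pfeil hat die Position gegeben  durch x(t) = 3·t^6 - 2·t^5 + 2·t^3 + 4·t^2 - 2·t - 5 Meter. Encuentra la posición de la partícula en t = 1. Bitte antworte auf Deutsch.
Aus der Gleichung für die Position x(t) = 2·t^2 + 16·t + 40, setzen wir t = 1 ein und erhalten x = 58.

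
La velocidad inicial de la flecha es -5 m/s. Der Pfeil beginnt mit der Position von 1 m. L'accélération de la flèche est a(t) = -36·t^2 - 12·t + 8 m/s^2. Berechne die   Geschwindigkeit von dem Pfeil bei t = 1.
Um dies zu lösen, müssen wir 1 Integral unserer Gleichung für die Beschleunigung a(t) = -36·t^2 - 12·t + 8 finden. Durch Integration von der Beschleunigung und Verwendung der Anfangsbedingung v(0) = -5, erhalten wir v(t) = -12·t^3 - 6·t^2 + 8·t - 5. Aus der Gleichung für die Geschwindigkeit v(t) = -12·t^3 - 6·t^2 + 8·t - 5, setzen wir t = 1 ein und erhalten v = -15.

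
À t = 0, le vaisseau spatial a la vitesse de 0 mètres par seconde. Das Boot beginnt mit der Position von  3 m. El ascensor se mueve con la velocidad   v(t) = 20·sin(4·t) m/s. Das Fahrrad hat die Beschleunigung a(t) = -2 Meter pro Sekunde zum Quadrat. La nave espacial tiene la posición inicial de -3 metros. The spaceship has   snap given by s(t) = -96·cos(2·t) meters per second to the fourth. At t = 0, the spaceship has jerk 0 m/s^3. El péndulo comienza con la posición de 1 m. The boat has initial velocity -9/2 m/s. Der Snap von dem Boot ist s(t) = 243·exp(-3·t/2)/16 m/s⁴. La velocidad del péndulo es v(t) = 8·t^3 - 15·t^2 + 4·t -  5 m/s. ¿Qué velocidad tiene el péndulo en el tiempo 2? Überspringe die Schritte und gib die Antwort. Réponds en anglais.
The velocity at t = 2 is v = 7.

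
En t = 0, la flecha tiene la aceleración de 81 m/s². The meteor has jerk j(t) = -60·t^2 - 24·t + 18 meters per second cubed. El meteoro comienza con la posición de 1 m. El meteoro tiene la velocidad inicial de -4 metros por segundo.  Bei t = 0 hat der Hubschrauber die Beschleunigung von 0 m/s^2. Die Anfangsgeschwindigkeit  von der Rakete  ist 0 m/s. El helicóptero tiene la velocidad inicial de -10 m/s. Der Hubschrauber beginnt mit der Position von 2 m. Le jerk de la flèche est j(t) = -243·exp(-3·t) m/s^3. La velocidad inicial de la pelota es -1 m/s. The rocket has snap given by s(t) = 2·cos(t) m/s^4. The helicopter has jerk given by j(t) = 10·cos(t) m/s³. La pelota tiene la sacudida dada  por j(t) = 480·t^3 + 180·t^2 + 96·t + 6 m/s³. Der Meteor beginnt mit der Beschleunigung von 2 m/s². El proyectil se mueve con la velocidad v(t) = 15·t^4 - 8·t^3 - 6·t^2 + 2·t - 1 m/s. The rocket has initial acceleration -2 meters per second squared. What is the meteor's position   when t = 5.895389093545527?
Starting from jerk j(t) = -60·t^2 - 24·t + 18, we take 3 antiderivatives. Integrating jerk and using the initial condition a(0) = 2, we get a(t) = -20·t^3 - 12·t^2 + 18·t + 2. Integrating acceleration and using the initial condition v(0) = -4, we get v(t) = -5·t^4 - 4·t^3 + 9·t^2 + 2·t - 4. Taking ∫v(t)dt and applying x(0) = 1, we find x(t) = -t^5 - t^4 + 3·t^3 + t^2 - 4·t + 1. From the given position equation x(t) = -t^5 - t^4 + 3·t^3 + t^2 - 4·t + 1, we substitute t = 5.895389093545527 to get x = -7702.43558215895.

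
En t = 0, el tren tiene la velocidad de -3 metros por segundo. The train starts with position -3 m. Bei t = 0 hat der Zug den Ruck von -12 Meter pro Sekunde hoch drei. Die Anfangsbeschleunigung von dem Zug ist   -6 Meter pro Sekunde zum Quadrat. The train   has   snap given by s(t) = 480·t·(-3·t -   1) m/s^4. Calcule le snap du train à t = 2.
En utilisant s(t) = 480·t·(-3·t - 1) et en substituant t = 2, nous trouvons s = -6720.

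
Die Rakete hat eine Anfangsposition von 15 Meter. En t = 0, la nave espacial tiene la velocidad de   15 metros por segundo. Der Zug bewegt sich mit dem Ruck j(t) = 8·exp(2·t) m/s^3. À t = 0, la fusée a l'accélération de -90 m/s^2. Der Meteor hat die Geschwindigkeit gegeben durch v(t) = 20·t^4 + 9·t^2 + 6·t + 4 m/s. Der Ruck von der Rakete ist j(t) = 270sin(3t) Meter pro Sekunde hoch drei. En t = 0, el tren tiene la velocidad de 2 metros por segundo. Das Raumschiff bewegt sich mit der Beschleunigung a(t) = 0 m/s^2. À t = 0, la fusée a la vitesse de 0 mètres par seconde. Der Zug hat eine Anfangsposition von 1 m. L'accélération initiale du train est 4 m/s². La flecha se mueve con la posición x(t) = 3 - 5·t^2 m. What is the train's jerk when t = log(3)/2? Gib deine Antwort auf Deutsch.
Aus der Gleichung für den Ruck j(t) = 8·exp(2·t), setzen wir t = log(3)/2 ein und erhalten j = 24.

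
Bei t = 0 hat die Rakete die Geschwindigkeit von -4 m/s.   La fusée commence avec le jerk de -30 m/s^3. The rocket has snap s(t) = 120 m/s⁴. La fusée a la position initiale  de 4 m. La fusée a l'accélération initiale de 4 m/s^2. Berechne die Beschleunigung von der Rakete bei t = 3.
Wir müssen die Stammfunktion unserer Gleichung für den Snap s(t) = 120 2-mal finden. Durch Integration von dem Snap und Verwendung der Anfangsbedingung j(0) = -30, erhalten wir j(t) = 120·t - 30. Das Integral von dem Ruck, mit a(0) = 4, ergibt die Beschleunigung: a(t) = 60·t^2 - 30·t + 4. Wir haben die Beschleunigung a(t) = 60·t^2 - 30·t + 4. Durch Einsetzen von t = 3: a(3) = 454.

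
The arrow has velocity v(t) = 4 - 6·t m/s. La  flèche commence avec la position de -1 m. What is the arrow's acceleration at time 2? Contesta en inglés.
To solve this, we need to take 1 derivative of our velocity equation v(t) = 4 - 6·t. Differentiating velocity, we get acceleration: a(t) = -6. Using a(t) = -6 and substituting t = 2, we find a = -6.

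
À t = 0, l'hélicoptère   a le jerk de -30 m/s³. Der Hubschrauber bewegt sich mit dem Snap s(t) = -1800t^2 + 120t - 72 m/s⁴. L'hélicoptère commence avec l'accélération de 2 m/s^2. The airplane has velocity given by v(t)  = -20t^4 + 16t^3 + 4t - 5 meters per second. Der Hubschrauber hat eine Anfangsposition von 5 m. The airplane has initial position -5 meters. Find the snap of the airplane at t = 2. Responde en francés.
Pour résoudre ceci, nous devons prendre 3 dérivées de notre équation de la vitesse v(t) = -20·t^4 + 16·t^3 + 4·t - 5. En dérivant la vitesse, nous obtenons l'accélération: a(t) = -80·t^3 + 48·t^2 + 4. En dérivant l'accélération, nous obtenons le jerk: j(t) = -240·t^2 + 96·t. En dérivant le jerk, nous obtenons le snap: s(t) = 96 - 480·t. Nous avons le snap s(t) = 96 - 480·t. En substituant t = 2: s(2) = -864.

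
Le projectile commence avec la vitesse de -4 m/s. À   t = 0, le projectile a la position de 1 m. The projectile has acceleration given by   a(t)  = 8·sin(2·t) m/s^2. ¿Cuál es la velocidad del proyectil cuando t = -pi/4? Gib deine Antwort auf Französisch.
Nous devons intégrer notre équation de l'accélération a(t) = 8·sin(2·t) 1 fois. L'intégrale de l'accélération, avec v(0) = -4, donne la vitesse: v(t) = -4·cos(2·t). En utilisant v(t) = -4·cos(2·t) et en substituant t = -pi/4, nous trouvons v = 0.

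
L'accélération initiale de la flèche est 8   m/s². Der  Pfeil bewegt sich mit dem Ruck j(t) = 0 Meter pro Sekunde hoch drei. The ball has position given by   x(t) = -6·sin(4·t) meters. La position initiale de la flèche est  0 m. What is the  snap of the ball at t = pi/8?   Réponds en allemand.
Um dies zu lösen, müssen wir 4 Ableitungen unserer Gleichung für die Position x(t) = -6·sin(4·t) nehmen. Die Ableitung von der Position ergibt die Geschwindigkeit: v(t) = -24·cos(4·t). Die Ableitung von der Geschwindigkeit ergibt die Beschleunigung: a(t) = 96·sin(4·t). Durch Ableiten von der Beschleunigung erhalten wir den Ruck: j(t) = 384·cos(4·t). Die Ableitung von dem Ruck ergibt den Snap: s(t) = -1536·sin(4·t). Mit s(t) = -1536·sin(4·t) und Einsetzen von t = pi/8, finden wir s = -1536.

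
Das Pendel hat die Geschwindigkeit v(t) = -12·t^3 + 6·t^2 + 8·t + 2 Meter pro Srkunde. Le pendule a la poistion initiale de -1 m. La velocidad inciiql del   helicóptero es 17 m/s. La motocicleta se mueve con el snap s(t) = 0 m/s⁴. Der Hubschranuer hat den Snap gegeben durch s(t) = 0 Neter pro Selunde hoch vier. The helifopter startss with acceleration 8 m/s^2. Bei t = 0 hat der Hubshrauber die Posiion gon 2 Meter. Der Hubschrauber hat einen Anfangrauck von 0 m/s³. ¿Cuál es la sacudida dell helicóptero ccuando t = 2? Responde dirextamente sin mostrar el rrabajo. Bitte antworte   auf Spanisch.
La sacudida en t = 2 es j = 0.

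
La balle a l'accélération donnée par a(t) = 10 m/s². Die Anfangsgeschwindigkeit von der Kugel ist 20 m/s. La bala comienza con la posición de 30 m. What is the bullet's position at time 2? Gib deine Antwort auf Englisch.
To find the answer, we compute 2 antiderivatives of a(t) = 10. Integrating acceleration and using the initial condition v(0) = 20, we get v(t) = 10·t + 20. Finding the antiderivative of v(t) and using x(0) = 30: x(t) = 5·t^2 + 20·t + 30. Using x(t) = 5·t^2 + 20·t + 30 and substituting t = 2, we find x = 90.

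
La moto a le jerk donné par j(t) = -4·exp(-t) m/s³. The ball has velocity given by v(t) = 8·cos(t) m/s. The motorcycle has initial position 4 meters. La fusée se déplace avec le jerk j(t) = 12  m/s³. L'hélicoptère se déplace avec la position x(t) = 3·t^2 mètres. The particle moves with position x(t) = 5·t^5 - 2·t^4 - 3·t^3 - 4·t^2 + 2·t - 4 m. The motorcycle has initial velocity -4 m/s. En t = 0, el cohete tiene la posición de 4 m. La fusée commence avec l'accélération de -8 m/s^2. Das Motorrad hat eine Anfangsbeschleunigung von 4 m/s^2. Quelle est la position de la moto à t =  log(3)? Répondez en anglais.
Starting from jerk j(t) = -4·exp(-t), we take 3 antiderivatives. The integral of jerk, with a(0) = 4, gives acceleration: a(t) = 4·exp(-t). The integral of acceleration is velocity. Using v(0) = -4, we get v(t) = -4·exp(-t). The antiderivative of velocity, with x(0) = 4, gives position: x(t) = 4·exp(-t). Using x(t) = 4·exp(-t) and substituting t = log(3), we find x = 4/3.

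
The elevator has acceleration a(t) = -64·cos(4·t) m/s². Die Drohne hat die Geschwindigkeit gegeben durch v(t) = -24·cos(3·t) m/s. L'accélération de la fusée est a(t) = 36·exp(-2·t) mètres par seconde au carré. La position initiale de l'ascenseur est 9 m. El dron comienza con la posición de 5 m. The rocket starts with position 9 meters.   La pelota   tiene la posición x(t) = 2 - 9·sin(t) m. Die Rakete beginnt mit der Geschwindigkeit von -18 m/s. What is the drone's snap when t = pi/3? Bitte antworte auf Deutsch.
Wir müssen unsere Gleichung für die Geschwindigkeit v(t) = -24·cos(3·t) 3-mal ableiten. Mit d/dt von v(t) finden wir a(t) = 72·sin(3·t). Die Ableitung von der Beschleunigung ergibt den Ruck: j(t) = 216·cos(3·t). Die Ableitung von dem Ruck ergibt den Snap: s(t) = -648·sin(3·t). Wir haben den Snap s(t) = -648·sin(3·t). Durch Einsetzen von t = pi/3: s(pi/3) = 0.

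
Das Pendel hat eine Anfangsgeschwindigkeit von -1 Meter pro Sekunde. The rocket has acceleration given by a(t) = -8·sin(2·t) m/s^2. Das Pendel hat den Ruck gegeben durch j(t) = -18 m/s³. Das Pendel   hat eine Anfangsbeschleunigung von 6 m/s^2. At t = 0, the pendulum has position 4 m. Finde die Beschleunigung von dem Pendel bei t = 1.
Um dies zu lösen, müssen wir 1 Integral unserer Gleichung für den Ruck j(t) = -18 finden. Die Stammfunktion von dem Ruck ist die Beschleunigung. Mit a(0) = 6 erhalten wir a(t) = 6 - 18·t. Wir haben die Beschleunigung a(t) = 6 - 18·t. Durch Einsetzen von t = 1: a(1) = -12.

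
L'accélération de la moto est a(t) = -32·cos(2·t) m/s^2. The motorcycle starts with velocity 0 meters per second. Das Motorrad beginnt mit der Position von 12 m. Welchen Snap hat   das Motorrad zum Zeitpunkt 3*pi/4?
Um dies zu lösen, müssen wir 2 Ableitungen unserer Gleichung für die Beschleunigung a(t) = -32·cos(2·t) nehmen. Mit d/dt von a(t) finden wir j(t) = 64·sin(2·t). Mit d/dt von j(t) finden wir s(t) = 128·cos(2·t). Aus der Gleichung für den Snap s(t) = 128·cos(2·t), setzen wir t = 3*pi/4 ein und erhalten s = 0.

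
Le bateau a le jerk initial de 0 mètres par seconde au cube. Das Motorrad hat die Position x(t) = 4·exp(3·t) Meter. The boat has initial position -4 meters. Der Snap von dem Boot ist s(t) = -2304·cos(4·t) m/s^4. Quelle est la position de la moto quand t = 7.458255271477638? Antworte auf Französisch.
De l'équation de la position x(t) = 4·exp(3·t), nous substituons t = 7.458255271477638 pour obtenir x = 20859184161.1986.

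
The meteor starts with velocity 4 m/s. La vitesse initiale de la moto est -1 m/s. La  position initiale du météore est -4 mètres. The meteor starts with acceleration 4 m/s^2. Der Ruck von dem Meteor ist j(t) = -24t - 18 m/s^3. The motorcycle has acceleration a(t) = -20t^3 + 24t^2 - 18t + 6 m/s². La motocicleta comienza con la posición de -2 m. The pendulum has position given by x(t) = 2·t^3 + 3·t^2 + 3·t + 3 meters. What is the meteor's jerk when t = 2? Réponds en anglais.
From the given jerk equation j(t) = -24·t - 18, we substitute t = 2 to get j = -66.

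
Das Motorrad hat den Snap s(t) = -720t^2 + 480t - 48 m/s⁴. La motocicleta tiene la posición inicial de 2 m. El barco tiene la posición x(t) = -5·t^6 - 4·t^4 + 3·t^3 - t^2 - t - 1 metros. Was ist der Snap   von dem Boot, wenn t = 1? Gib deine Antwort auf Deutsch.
Wir müssen unsere Gleichung für die Position x(t) = -5·t^6 - 4·t^4 + 3·t^3 - t^2 - t - 1 4-mal ableiten. Die Ableitung von der Position ergibt die Geschwindigkeit: v(t) = -30·t^5 - 16·t^3 + 9·t^2 - 2·t - 1. Durch Ableiten von der Geschwindigkeit erhalten wir die Beschleunigung: a(t) = -150·t^4 - 48·t^2 + 18·t - 2. Die Ableitung von der Beschleunigung ergibt den Ruck: j(t) = -600·t^3 - 96·t + 18. Die Ableitung von dem Ruck ergibt den Snap: s(t) = -1800·t^2 - 96. Wir haben den Snap s(t) = -1800·t^2 - 96. Durch Einsetzen von t = 1: s(1) = -1896.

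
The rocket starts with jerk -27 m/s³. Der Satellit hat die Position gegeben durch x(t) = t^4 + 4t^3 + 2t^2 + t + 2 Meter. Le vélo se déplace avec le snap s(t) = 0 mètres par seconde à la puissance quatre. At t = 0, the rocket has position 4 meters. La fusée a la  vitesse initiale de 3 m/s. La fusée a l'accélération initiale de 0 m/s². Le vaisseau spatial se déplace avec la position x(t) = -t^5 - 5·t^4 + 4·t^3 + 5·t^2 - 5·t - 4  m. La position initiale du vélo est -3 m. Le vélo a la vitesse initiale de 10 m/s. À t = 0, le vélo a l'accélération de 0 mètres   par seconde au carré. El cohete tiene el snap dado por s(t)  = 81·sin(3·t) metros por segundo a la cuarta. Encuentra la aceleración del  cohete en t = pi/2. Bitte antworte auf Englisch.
To find the answer, we compute 2 antiderivatives of s(t) = 81·sin(3·t). The antiderivative of snap, with j(0) = -27, gives jerk: j(t) = -27·cos(3·t). Taking ∫j(t)dt and applying a(0) = 0, we find a(t) = -9·sin(3·t). We have acceleration a(t) = -9·sin(3·t). Substituting t = pi/2: a(pi/2) = 9.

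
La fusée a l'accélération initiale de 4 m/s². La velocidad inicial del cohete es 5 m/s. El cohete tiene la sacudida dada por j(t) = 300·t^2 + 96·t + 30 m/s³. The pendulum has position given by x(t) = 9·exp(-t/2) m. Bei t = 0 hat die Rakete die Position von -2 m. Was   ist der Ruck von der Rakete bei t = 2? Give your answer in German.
Aus der Gleichung für den Ruck j(t) = 300·t^2 + 96·t + 30, setzen wir t = 2 ein und erhalten j = 1422.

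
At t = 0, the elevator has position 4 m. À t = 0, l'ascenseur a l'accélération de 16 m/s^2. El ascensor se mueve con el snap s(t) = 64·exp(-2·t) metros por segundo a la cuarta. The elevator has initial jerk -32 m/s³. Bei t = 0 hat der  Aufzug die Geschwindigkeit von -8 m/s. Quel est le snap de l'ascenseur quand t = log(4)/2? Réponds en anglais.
From the given snap equation s(t) = 64·exp(-2·t), we substitute t = log(4)/2 to get s = 16.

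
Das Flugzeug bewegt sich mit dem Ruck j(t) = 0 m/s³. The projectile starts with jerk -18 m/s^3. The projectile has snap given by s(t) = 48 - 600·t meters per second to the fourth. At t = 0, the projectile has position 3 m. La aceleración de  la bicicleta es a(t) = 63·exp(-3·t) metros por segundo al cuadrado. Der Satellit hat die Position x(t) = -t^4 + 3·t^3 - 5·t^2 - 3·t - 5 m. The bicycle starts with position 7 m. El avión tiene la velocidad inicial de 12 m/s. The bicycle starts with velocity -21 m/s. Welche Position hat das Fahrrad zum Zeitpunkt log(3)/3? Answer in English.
To find the answer, we compute 2 integrals of a(t) = 63·exp(-3·t). Finding the antiderivative of a(t) and using v(0) = -21: v(t) = -21·exp(-3·t). The integral of velocity, with x(0) = 7, gives position: x(t) = 7·exp(-3·t). We have position x(t) = 7·exp(-3·t). Substituting t = log(3)/3: x(log(3)/3) = 7/3.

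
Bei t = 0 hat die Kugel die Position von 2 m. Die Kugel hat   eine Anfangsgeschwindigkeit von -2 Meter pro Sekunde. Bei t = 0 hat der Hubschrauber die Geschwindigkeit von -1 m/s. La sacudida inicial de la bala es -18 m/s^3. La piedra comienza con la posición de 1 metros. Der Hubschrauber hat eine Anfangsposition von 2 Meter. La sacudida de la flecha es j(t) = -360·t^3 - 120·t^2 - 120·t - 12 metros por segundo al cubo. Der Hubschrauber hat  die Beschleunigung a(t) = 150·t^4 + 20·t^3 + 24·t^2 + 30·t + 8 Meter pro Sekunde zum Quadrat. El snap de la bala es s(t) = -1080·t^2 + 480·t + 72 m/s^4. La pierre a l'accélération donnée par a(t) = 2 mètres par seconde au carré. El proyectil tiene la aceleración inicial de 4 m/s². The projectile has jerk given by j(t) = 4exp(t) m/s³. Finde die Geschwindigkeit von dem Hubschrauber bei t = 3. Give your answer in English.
To solve this, we need to take 1 antiderivative of our acceleration equation a(t) = 150·t^4 + 20·t^3 + 24·t^2 + 30·t + 8. The integral of acceleration is velocity. Using v(0) = -1, we get v(t) = 30·t^5 + 5·t^4 + 8·t^3 + 15·t^2 + 8·t - 1. We have velocity v(t) = 30·t^5 + 5·t^4 + 8·t^3 + 15·t^2 + 8·t - 1. Substituting t = 3: v(3) = 8069.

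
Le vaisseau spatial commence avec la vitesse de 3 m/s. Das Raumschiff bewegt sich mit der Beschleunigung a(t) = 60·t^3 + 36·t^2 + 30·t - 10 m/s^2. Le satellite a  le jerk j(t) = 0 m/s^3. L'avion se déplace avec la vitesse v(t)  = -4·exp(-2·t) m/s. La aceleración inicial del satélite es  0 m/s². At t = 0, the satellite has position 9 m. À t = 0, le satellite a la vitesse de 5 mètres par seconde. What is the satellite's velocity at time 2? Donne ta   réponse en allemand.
Um dies zu lösen, müssen wir 2 Stammfunktionen unserer Gleichung für den Ruck j(t) = 0 finden. Die Stammfunktion von dem Ruck, mit a(0) = 0, ergibt die Beschleunigung: a(t) = 0. Die Stammfunktion von der Beschleunigung ist die Geschwindigkeit. Mit v(0) = 5 erhalten wir v(t) = 5. Mit v(t) = 5 und Einsetzen von t = 2, finden wir v = 5.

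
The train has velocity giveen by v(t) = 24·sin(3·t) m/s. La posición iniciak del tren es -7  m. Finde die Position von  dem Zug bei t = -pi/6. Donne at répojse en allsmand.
Wir müssen unsere Gleichung für die Geschwindigkeit v(t) = 24·sin(3·t) 1-mal integrieren. Die Stammfunktion von der Geschwindigkeit, mit x(0) = -7, ergibt die Position: x(t) = 1 - 8·cos(3·t). Aus der Gleichung für die Position x(t) = 1 - 8·cos(3·t), setzen wir t = -pi/6 ein und erhalten x = 1.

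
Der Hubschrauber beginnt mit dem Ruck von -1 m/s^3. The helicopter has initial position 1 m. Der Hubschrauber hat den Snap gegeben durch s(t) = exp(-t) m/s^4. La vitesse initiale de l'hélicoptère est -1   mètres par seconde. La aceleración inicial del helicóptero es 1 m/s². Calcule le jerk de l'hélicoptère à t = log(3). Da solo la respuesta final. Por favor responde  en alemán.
Der Ruck bei t = log(3) ist j = -1/3.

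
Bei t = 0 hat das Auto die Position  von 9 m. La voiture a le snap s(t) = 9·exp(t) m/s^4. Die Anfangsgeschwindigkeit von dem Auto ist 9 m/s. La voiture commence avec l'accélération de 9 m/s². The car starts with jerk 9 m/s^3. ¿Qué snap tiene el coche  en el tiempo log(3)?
Tenemos el snap s(t) = 9·exp(t). Sustituyendo t = log(3): s(log(3)) = 27.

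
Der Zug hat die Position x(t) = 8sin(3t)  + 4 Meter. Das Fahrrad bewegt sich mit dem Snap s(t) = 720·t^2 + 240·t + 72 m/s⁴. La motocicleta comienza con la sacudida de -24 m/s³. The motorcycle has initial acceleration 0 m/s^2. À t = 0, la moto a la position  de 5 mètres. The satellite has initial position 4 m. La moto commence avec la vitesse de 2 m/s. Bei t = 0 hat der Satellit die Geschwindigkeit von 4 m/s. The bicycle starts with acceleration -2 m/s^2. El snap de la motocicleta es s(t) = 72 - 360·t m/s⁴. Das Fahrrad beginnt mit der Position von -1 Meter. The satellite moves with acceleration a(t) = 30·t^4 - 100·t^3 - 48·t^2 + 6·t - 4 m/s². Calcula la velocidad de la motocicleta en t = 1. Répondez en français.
Pour résoudre ceci, nous devons prendre 3 intégrales de notre équation du snap s(t) = 72 - 360·t. La primitive du snap, avec j(0) = -24, donne le jerk: j(t) = -180·t^2 + 72·t - 24. La primitive du jerk, avec a(0) = 0, donne l'accélération: a(t) = 12·t·(-5·t^2 + 3·t - 2). La primitive de l'accélération est la vitesse. En utilisant v(0) = 2, nous obtenons v(t) = -15·t^4 + 12·t^3 - 12·t^2 + 2. Nous avons la vitesse v(t) = -15·t^4 + 12·t^3 - 12·t^2 + 2. En substituant t = 1: v(1) = -13.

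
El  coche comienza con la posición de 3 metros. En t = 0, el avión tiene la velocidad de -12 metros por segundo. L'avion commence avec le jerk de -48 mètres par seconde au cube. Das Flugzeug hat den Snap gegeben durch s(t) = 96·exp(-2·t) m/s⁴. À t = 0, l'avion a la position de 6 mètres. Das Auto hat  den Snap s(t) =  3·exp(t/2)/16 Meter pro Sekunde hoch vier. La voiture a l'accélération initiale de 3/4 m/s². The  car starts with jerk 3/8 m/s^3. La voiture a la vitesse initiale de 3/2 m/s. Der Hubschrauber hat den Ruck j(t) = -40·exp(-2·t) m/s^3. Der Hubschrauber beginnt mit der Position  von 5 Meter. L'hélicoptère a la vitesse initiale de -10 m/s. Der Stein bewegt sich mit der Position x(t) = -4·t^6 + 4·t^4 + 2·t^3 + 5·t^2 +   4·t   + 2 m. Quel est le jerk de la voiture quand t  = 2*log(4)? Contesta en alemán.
Ausgehend von dem Snap s(t) = 3·exp(t/2)/16, nehmen wir 1 Integral. Das Integral von dem Snap, mit j(0) = 3/8, ergibt den Ruck: j(t) = 3·exp(t/2)/8. Aus der Gleichung für den Ruck j(t) = 3·exp(t/2)/8, setzen wir t = 2*log(4) ein und erhalten j = 3/2.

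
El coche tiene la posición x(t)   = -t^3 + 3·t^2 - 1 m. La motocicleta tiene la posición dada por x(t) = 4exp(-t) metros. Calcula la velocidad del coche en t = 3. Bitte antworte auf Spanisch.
Debemos derivar nuestra ecuación de la posición x(t) = -t^3 + 3·t^2 - 1 1 vez. Derivando la posición, obtenemos la velocidad: v(t) = -3·t^2 + 6·t. Tenemos la velocidad v(t) = -3·t^2 + 6·t. Sustituyendo t = 3: v(3) = -9.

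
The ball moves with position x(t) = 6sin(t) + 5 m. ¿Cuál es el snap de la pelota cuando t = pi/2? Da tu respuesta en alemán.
Ausgehend von der Position x(t) = 6·sin(t) + 5, nehmen wir 4 Ableitungen. Mit d/dt von x(t) finden wir v(t) = 6·cos(t). Durch Ableiten von der Geschwindigkeit erhalten wir die Beschleunigung: a(t) = -6·sin(t). Die Ableitung von der Beschleunigung ergibt den Ruck: j(t) = -6·cos(t). Die Ableitung von dem Ruck ergibt den Snap: s(t) = 6·sin(t). Aus der Gleichung für den Snap s(t) = 6·sin(t), setzen wir t = pi/2 ein und erhalten s = 6.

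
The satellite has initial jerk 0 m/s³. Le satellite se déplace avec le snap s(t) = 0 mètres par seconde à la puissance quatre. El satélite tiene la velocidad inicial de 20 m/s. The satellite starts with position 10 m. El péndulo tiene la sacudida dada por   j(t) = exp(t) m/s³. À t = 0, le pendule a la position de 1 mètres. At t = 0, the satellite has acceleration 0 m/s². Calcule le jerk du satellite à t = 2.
Pour résoudre ceci, nous devons prendre 1 intégrale de notre équation du snap s(t) = 0. En prenant ∫s(t)dt et en appliquant j(0) = 0, nous trouvons j(t) = 0. En utilisant j(t) = 0 et en substituant t = 2, nous trouvons j = 0.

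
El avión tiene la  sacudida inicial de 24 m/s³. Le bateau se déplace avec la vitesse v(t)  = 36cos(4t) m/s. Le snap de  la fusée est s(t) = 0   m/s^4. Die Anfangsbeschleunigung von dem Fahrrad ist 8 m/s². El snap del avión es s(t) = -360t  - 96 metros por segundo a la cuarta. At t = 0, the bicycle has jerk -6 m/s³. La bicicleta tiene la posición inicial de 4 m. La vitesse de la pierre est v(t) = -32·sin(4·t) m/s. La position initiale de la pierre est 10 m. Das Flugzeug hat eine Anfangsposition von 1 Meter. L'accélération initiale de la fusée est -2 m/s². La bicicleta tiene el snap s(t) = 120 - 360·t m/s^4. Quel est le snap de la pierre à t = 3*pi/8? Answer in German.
Ausgehend von der Geschwindigkeit v(t) = -32·sin(4·t), nehmen wir 3 Ableitungen. Mit d/dt von v(t) finden wir a(t) = -128·cos(4·t). Durch Ableiten von der Beschleunigung erhalten wir den Ruck: j(t) = 512·sin(4·t). Durch Ableiten von dem Ruck erhalten wir den Snap: s(t) = 2048·cos(4·t). Wir haben den Snap s(t) = 2048·cos(4·t). Durch Einsetzen von t = 3*pi/8: s(3*pi/8) = 0.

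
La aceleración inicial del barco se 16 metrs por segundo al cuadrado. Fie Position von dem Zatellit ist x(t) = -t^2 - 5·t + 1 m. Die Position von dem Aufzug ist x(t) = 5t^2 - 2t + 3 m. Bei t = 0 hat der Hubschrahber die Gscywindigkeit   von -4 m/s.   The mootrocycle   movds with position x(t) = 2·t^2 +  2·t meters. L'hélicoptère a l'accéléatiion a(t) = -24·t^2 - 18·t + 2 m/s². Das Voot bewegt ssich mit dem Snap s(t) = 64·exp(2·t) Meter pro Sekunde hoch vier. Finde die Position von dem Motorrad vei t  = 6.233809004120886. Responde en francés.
De l'équation de la position x(t) = 2·t^2 + 2·t, nous substituons t = 6.233809004120886 pour obtenir x = 90.1883674079590.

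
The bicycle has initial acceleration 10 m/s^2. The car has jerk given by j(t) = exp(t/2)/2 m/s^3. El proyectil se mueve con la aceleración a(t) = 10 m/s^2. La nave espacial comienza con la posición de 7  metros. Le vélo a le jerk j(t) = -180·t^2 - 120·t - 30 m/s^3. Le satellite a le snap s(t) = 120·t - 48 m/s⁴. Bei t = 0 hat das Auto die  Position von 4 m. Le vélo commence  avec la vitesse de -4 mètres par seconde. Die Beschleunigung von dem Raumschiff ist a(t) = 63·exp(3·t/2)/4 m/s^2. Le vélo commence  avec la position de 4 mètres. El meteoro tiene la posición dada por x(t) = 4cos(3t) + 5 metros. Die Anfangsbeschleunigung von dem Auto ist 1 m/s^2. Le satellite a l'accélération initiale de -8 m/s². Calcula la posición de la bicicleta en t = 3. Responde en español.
Necesitamos integrar nuestra ecuación de la sacudida j(t) = -180·t^2 - 120·t - 30 3 veces. Tomando ∫j(t)dt y aplicando a(0) = 10, encontramos a(t) = -60·t^3 - 60·t^2 - 30·t + 10. Integrando la aceleración y usando la condición inicial v(0) = -4, obtenemos v(t) = -15·t^4 - 20·t^3 - 15·t^2 + 10·t - 4. La antiderivada de la velocidad, con x(0) = 4, da la posición: x(t) = -3·t^5 - 5·t^4 - 5·t^3 + 5·t^2 - 4·t + 4. Usando x(t) = -3·t^5 - 5·t^4 - 5·t^3 + 5·t^2 - 4·t + 4 y sustituyendo t = 3, encontramos x = -1232.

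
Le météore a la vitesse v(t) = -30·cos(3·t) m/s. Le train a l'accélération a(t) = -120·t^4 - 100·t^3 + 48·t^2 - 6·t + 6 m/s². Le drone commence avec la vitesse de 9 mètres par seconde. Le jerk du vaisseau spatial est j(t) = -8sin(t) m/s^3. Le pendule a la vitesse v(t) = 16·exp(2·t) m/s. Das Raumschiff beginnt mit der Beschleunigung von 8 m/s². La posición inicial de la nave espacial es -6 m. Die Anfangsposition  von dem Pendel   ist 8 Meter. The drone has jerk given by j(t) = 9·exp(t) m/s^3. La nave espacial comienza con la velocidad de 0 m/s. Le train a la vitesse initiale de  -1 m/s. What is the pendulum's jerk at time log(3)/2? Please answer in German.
Um dies zu lösen, müssen wir 2 Ableitungen unserer Gleichung für die Geschwindigkeit v(t) = 16·exp(2·t) nehmen. Die Ableitung von der Geschwindigkeit ergibt die Beschleunigung: a(t) = 32·exp(2·t). Mit d/dt von a(t) finden wir j(t) = 64·exp(2·t). Aus der Gleichung für den Ruck j(t) = 64·exp(2·t), setzen wir t = log(3)/2 ein und erhalten j = 192.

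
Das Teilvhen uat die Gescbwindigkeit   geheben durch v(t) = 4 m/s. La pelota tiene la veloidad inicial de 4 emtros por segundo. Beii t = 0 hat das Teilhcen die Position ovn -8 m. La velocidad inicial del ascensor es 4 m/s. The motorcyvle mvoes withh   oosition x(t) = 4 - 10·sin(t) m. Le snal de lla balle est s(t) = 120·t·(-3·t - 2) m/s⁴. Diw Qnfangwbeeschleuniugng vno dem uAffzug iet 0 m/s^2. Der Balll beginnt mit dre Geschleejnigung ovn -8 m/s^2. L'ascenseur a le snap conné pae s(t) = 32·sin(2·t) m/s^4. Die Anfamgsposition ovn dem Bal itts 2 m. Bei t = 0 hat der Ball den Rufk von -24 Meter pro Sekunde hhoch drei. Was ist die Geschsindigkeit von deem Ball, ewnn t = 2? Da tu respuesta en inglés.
To find the answer, we compute 3 antiderivatives of s(t) = 120·t·(-3·t - 2). The antiderivative of snap, with j(0) = -24, gives jerk: j(t) = -120·t^3 - 120·t^2 - 24. Taking ∫j(t)dt and applying a(0) = -8, we find a(t) = -30·t^4 - 40·t^3 - 24·t - 8. Finding the antiderivative of a(t) and using v(0) = 4: v(t) = -6·t^5 - 10·t^4 - 12·t^2 - 8·t + 4. We have velocity v(t) = -6·t^5 - 10·t^4 - 12·t^2 - 8·t + 4. Substituting t = 2: v(2) = -412.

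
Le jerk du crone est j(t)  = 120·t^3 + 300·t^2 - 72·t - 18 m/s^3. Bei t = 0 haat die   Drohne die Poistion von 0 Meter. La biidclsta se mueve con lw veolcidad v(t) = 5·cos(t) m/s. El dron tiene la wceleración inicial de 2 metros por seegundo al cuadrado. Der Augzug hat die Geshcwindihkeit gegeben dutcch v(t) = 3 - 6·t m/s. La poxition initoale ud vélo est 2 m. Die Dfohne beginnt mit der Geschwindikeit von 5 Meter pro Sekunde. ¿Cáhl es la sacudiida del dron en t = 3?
De la ecuación de la sacudida j(t) = 120·t^3 + 300·t^2 - 72·t - 18, sustituimos t = 3 para obtener j = 5706.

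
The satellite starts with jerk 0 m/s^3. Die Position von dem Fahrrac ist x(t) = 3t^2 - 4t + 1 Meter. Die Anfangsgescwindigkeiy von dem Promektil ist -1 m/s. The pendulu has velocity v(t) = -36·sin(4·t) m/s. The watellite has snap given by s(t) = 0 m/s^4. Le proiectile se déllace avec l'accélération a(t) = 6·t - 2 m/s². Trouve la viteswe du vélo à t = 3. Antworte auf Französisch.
En partant de la position x(t) = 3·t^2 - 4·t + 1, nous prenons 1 dérivée. En prenant d/dt de x(t), nous trouvons v(t) = 6·t - 4. De l'équation de la vitesse v(t) = 6·t - 4, nous substituons t = 3 pour obtenir v = 14.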